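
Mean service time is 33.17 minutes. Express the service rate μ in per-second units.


μ = 1/(service time) in consistent units.
1 second = 0.0166667 min, so μ = 0.0166667/33.17 = 0.0005025 per second

Final: 0.0005025 /sec


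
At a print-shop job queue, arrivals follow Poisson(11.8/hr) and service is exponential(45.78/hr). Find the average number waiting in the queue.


ρ = 11.8/45.78 = 0.2578
Lq = ρ²/(1−ρ) = 0.06644/0.7422 = 0.08951

Final: 0.08951


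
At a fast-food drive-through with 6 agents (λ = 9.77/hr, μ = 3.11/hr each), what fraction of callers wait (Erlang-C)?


a = λ/μ = 3.1415; ρ = a/6 = 0.5236
P₀ = 0.042278 (from M/M/c formula)
C(c,a) = [a^c/(c!(1−ρ))]·P₀ = [961.18071/(720·0.4764)]·0.042278
= 2.80209·0.042278 = 0.118467

Final: 0.118467


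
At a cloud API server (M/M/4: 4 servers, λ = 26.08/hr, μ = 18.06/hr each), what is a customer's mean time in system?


a = 1.4441; ρ = 0.3610; P₀ = 0.234070
Lq = P₀·a^c·ρ/(c!(1−ρ)²) = 0.03750
Wq = Lq/λ = 0.03750/26.08 = 0.001438 hr
W = Wq + 1/μ = 0.001438 + 0.05537 = 0.05681 hr

Final: 0.05681 hr


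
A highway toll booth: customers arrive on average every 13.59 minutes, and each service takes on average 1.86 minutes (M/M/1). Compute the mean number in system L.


λ = 60/13.59 = 4.4150 /hr
μ = 60/1.86 = 32.2581 /hr
ρ = λ/μ = 4.4150/32.2581 = 0.1369
L = ρ/(1−ρ) = 0.1369/0.8631 = 0.1586

Final: 0.1586


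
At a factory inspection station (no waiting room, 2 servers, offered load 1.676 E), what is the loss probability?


B(c,a) = (a^c/c!) / Σ_{k=0}^{c} a^k/k!
a^2/2! = 1.404488
Σ terms (k=0..2): 1.00000 + 1.67600 + 1.40449 = 4.080488
B = 1.404488/4.080488 = 0.344196

Final: 0.344196


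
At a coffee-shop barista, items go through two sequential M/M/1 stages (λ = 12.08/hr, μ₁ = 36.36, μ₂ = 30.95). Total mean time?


Each node sees arrival rate λ = 12.08/hr (tandem ⇒ throughput preserved).
W₁ = 1/(μ₁−λ) = 1/(36.36−12.08) = 0.04119 hr
W₂ = 1/(μ₂−λ) = 1/(30.95−12.08) = 0.05299 hr
W_total = W₁ + W₂ = 0.04119 + 0.05299 = 0.09418 hr

Final: 0.09418 hr


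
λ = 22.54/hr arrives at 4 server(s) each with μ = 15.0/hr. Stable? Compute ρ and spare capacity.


Total capacity cμ = 4·15.0 = 60.00/hr
ρ = λ/(cμ) = 22.54/60.00 = 0.3757
Stable ⇔ ρ < 1: YES
Spare capacity = cμ − λ = 60.00 − 22.54 = 37.46/hr

Final: ρ = 0.3757; stable; margin = 37.46/hr


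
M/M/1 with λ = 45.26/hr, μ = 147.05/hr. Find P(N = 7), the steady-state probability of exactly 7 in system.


ρ = 45.26/147.05 = 0.3078
P_n = (1−ρ)·ρ^n = (1 − 0.3078)·0.3078^7 = 0.6922·0.0002617 = 0.0001811

Final: 0.0001811


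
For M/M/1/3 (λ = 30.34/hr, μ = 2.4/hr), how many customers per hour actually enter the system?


ρ = 12.6417; P_K = (1−ρ)ρ^3/(1−ρ^4) = 0.920933
λ_eff = λ(1 − P_K) = 30.34·(1 − 0.920933) = 30.34·0.079067 = 2.3989 /hr

Final: 2.3989 /hr


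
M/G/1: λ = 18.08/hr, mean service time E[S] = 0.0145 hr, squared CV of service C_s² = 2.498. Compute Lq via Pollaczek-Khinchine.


ρ = λ·E[S] = 18.08·0.0145 = 0.2622
Lq = ρ²(1+C_s²)/(2(1−ρ)) = 0.06873·(1+2.498)/(2·0.7378)
= 0.06873·3.4980/1.4757 = 0.16291

Final: 0.16291


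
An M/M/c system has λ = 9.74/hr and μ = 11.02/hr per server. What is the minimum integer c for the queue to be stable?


Stability requires cμ > λ ⇔ c > λ/μ.
λ/μ = 9.74/11.02 = 0.8838
Minimum integer c = ⌊0.8838⌋ + 1 = 1
Check: 1·11.02 = 11.02 > 9.74, while 0·11.02 = 0.00 ≤ 9.74

Final: 1 servers


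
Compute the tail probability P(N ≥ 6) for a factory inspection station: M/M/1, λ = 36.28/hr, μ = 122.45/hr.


ρ = 36.28/122.45 = 0.2963
P(N ≥ n) = ρ^n = 0.2963^6 = 0.0006765

Final: 0.0006765


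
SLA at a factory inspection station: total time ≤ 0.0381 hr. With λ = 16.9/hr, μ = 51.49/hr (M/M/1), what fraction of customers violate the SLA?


W ~ Exponential(μ−λ) for M/M/1.
μ − λ = 51.49 − 16.9 = 34.5900
P(W > t) = e^{−(μ−λ)t} = e^{−1.3179} = 0.267702

Final: 0.267702


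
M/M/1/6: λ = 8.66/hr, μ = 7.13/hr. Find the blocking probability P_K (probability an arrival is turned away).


ρ = λ/μ = 8.66/7.13 = 1.2146
P_K = (1−ρ)ρ^K/(1−ρ^(K+1)) = (-0.2146·3.210482)/(1 − 3.899407)
= -0.688925/-2.899407 = 0.237609

Final: 0.237609


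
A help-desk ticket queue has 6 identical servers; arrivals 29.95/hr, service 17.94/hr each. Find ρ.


ρ = λ/(cμ) = 29.95/(6·17.94) = 29.95/107.64 = 0.2782

Final: 0.2782


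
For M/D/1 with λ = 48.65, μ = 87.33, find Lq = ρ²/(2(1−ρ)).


ρ = 48.65/87.33 = 0.5571
M/D/1: Lq = ρ²/(2(1−ρ)) = 0.3103/(2·0.4429) = 0.35034

Final: 0.35034


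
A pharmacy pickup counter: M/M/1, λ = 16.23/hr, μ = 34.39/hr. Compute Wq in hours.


ρ = 16.23/34.39 = 0.4719
Wq = ρ/(μ−λ) = 0.4719/(34.39 − 16.23) = 0.4719/18.16 = 0.02599 hr

Final: 0.02599 hr


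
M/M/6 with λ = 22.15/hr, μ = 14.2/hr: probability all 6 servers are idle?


a = λ/μ = 22.15/14.2 = 1.5599; ρ = a/c = 0.2600
Σ_{k=0}^{5} a^k/k! (terms k=0..5) = 1.00000 + 1.55986 + 1.21658 + 0.63256 + 0.24668 + 0.07696 = 4.73264
Tail: a^6/(6!(1−ρ)) = 14.40497/(720·0.7400) = 0.02704
P₀ = 1/(4.73264 + 0.02704) = 1/4.75967 = 0.210098

Final: 0.210098


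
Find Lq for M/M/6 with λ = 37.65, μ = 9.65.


a = λ/μ = 3.9016; ρ = a/6 = 0.6503
P₀ = 0.018654
Lq = P₀·a^c·ρ / (c!·(1−ρ)²) = 0.018654·3527.16684·0.6503/(720·0.12232)
= 0.48581

Final: 0.48581


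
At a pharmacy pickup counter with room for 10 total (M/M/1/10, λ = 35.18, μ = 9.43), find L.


ρ = 35.18/9.43 = 3.7306
L = ρ[1 − (K+1)ρ^K + Kρ^(K+1)] / [(1−ρ)(1−ρ^(K+1))]
Numerator: 3.7306·(1 − 11·522205.478634 + 10·1948164.235244) = 51249325.240413
Denominator: (-2.7306)·(-1948163.235244) = 5319745.843854
L = 51249325.240413/5319745.843854 = 9.6338

Final: 9.6338


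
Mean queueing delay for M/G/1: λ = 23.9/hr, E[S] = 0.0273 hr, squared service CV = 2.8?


ρ = λ·E[S] = 23.9·0.0273 = 0.6525
E[S²] = E[S]²(1+C_s²) = 0.0273²·(1+2.8) = 0.002832
Wq = λ·E[S²]/(2(1−ρ)) = 23.9·0.002832/(2·0.3475) = 0.09738 hr

Final: 0.09738 hr


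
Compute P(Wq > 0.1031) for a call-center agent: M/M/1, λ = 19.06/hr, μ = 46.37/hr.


ρ = 19.06/46.37 = 0.4110
P(Wq > t) = ρ·e^{−(μ−λ)t} = 0.4110·e^{−2.8157}
= 0.4110·0.059865 = 0.024607

Final: 0.024607


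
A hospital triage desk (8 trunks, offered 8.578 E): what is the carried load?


B(8,8.578) = 0.267040 (Erlang-B)
Carried load = a(1 − B) = 8.578·(1 − 0.267040) = 8.578·0.732960 = 6.2873 E

Final: 6.2873 Erlangs


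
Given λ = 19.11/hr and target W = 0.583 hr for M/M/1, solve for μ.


W = 1/(μ−λ) ⇒ μ − λ = 1/W = 1/0.583 = 1.7153
μ = λ + 1/W = 19.11 + 1.7153 = 20.8253 per hr

Final: 20.8253 /hr


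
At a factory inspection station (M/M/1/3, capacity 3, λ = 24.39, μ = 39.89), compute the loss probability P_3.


ρ = λ/μ = 24.39/39.89 = 0.6114
P_K = (1−ρ)ρ^K/(1−ρ^(K+1)) = (0.3886·0.228583)/(1 − 0.139763)
= 0.088820/0.860237 = 0.103251

Final: 0.103251


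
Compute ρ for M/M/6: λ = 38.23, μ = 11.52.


ρ = λ/(cμ) = 38.23/(6·11.52) = 38.23/69.12 = 0.5531

Final: 0.5531


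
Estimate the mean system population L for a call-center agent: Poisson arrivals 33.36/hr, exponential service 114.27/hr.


ρ = λ/μ = 33.36/114.27 = 0.2919
L = ρ/(1−ρ) = 0.2919/(1 − 0.2919) = 0.2919/0.7081 = 0.4123

Final: 0.4123


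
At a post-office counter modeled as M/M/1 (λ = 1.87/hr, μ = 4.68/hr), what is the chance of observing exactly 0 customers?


ρ = 1.87/4.68 = 0.3996
P_n = (1−ρ)·ρ^n = (1 − 0.3996)·0.3996^0 = 0.6004·1.000000 = 0.600427

Final: 0.600427


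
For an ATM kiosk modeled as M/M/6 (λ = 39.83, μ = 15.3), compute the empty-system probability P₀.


a = λ/μ = 39.83/15.3 = 2.6033; ρ = a/c = 0.4339
Σ_{k=0}^{5} a^k/k! (terms k=0..5) = 1.00000 + 2.60327 + 3.38850 + 2.94039 + 1.91366 + 0.99635 = 12.84217
Tail: a^6/(6!(1−ρ)) = 311.25279/(720·0.5661) = 0.76361
P₀ = 1/(12.84217 + 0.76361) = 1/13.60578 = 0.073498

Final: 0.073498


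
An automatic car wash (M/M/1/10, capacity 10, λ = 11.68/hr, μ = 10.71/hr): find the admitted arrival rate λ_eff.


ρ = 1.0906; P_K = (1−ρ)ρ^10/(1−ρ^11) = 0.135106
λ_eff = λ(1 − P_K) = 11.68·(1 − 0.135106) = 11.68·0.864894 = 10.1020 /hr

Final: 10.1020 /hr


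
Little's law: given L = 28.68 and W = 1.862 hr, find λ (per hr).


λ = L/W = 28.68/1.862 = 15.4028 /hr

Final: 15.4028 /hr


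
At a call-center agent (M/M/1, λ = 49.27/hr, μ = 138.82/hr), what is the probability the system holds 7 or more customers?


ρ = 49.27/138.82 = 0.3549
P(N ≥ n) = ρ^n = 0.3549^7 = 0.0007094

Final: 0.0007094


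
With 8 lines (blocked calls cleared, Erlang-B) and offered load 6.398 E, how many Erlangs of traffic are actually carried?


B(8,6.398) = 0.144280 (Erlang-B)
Carried load = a(1 − B) = 6.398·(1 − 0.144280) = 6.398·0.855720 = 5.4749 E

Final: 5.4749 Erlangs


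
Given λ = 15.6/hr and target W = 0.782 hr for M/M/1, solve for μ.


W = 1/(μ−λ) ⇒ μ − λ = 1/W = 1/0.782 = 1.2788
μ = λ + 1/W = 15.6 + 1.2788 = 16.8788 per hr

Final: 16.8788 /hr


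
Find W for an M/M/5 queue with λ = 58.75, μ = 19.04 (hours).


a = 3.0856; ρ = 0.6171; P₀ = 0.042360
Lq = P₀·a^c·ρ/(c!(1−ρ)²) = 0.41565
Wq = Lq/λ = 0.41565/58.75 = 0.007075 hr
W = Wq + 1/μ = 0.007075 + 0.05252 = 0.05960 hr

Final: 0.05960 hr


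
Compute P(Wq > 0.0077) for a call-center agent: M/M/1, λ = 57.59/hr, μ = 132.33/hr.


ρ = 57.59/132.33 = 0.4352
P(Wq > t) = ρ·e^{−(μ−λ)t} = 0.4352·e^{−0.5755}
= 0.4352·0.562425 = 0.244767

Final: 0.244767


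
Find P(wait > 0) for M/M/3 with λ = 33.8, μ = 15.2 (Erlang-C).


a = λ/μ = 2.2237; ρ = a/3 = 0.7412
P₀ = 0.078260 (from M/M/c formula)
C(c,a) = [a^c/(c!(1−ρ))]·P₀ = [10.99561/(6·0.2588)]·0.078260
= 7.08192·0.078260 = 0.554228

Final: 0.554228


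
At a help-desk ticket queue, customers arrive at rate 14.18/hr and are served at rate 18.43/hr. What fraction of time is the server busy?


ρ = λ/μ = 14.18/18.43 = 0.7694

Final: 0.7694


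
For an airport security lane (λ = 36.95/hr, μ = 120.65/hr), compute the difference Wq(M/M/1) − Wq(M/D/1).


ρ = 36.95/120.65 = 0.3063
Wq(M/M/1) = ρ/(μ−λ) = 0.3063/83.70 = 0.003659 hr
Wq(M/D/1) = ρ/(2(μ−λ)) = 0.001829 hr
Savings = 0.003659 − 0.001829 = 0.001829 hr

Final: 0.001829 hr


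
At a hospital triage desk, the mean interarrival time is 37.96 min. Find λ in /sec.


λ = 1/(interarrival time) in consistent units.
1 second = 0.0166667 min, so λ = 0.0166667/37.96 = 0.0004391 per second

Final: 0.0004391 /sec


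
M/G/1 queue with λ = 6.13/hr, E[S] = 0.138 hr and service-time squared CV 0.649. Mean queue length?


ρ = λ·E[S] = 6.13·0.138 = 0.8459
Lq = ρ²(1+C_s²)/(2(1−ρ)) = 0.7156·(1+0.649)/(2·0.1541)
= 0.7156·1.6490/0.3081 = 3.82983

Final: 3.82983


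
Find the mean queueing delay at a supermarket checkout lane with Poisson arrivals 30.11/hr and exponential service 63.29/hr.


ρ = 30.11/63.29 = 0.4757
Wq = ρ/(μ−λ) = 0.4757/(63.29 − 30.11) = 0.4757/33.18 = 0.01434 hr

Final: 0.01434 hr


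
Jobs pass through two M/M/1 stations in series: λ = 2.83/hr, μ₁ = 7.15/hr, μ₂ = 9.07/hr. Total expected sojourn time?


Each node sees arrival rate λ = 2.83/hr (tandem ⇒ throughput preserved).
W₁ = 1/(μ₁−λ) = 1/(7.15−2.83) = 0.23148 hr
W₂ = 1/(μ₂−λ) = 1/(9.07−2.83) = 0.16026 hr
W_total = W₁ + W₂ = 0.23148 + 0.16026 = 0.39174 hr

Final: 0.39174 hr


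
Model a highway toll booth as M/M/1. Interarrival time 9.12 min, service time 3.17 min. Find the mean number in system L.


λ = 60/9.12 = 6.5789 /hr
μ = 60/3.17 = 18.9274 /hr
ρ = λ/μ = 6.5789/18.9274 = 0.3476
L = ρ/(1−ρ) = 0.3476/0.6524 = 0.5328

Final: 0.5328


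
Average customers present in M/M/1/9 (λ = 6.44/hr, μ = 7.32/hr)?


ρ = 6.44/7.32 = 0.8798
L = ρ[1 − (K+1)ρ^K + Kρ^(K+1)] / [(1−ρ)(1−ρ^(K+1))]
Numerator: 0.8798·(1 − 10·0.315772 + 9·0.277810) = 0.301390
Denominator: (0.1202)·(0.722190) = 0.086821
L = 0.301390/0.086821 = 3.4714

Final: 3.4714


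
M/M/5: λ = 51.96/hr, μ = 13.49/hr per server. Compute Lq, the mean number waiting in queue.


a = λ/μ = 3.8517; ρ = a/5 = 0.7703
P₀ = 0.016200
Lq = P₀·a^c·ρ / (c!·(1−ρ)²) = 0.016200·847.78546·0.7703/(120·0.05274)
= 1.67174

Final: 1.67174


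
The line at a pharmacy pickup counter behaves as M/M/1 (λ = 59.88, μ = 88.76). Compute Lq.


ρ = 59.88/88.76 = 0.6746
Lq = ρ²/(1−ρ) = 0.4551/0.3254 = 1.3988

Final: 1.3988


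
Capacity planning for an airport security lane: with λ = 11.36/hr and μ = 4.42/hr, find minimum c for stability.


Stability requires cμ > λ ⇔ c > λ/μ.
λ/μ = 11.36/4.42 = 2.5701
Minimum integer c = ⌊2.5701⌋ + 1 = 3
Check: 3·4.42 = 13.26 > 11.36, while 2·4.42 = 8.84 ≤ 11.36

Final: 3 servers


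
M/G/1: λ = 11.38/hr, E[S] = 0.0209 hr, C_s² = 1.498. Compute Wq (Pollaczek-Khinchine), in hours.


ρ = λ·E[S] = 11.38·0.0209 = 0.2378
E[S²] = E[S]²(1+C_s²) = 0.0209²·(1+1.498) = 0.001091
Wq = λ·E[S²]/(2(1−ρ)) = 11.38·0.001091/(2·0.7622) = 0.008146 hr

Final: 0.008146 hr


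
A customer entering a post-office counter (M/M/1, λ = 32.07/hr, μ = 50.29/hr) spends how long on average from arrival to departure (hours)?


W = 1/(μ−λ) = 1/(50.29 − 32.07) = 1/18.22 = 0.05488 hr

Final: 0.05488 hr


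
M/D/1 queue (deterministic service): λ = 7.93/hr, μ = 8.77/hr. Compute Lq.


ρ = 7.93/8.77 = 0.9042
M/D/1: Lq = ρ²/(2(1−ρ)) = 0.8176/(2·0.09578) = 4.26813

Final: 4.26813


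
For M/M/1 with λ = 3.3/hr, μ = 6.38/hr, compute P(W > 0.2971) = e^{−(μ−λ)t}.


W ~ Exponential(μ−λ) for M/M/1.
μ − λ = 6.38 − 3.3 = 3.0800
P(W > t) = e^{−(μ−λ)t} = e^{−0.9151} = 0.400489

Final: 0.400489


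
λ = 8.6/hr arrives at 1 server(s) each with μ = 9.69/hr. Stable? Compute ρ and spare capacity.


Total capacity cμ = 1·9.69 = 9.69/hr
ρ = λ/(cμ) = 8.6/9.69 = 0.8875
Stable ⇔ ρ < 1: YES
Spare capacity = cμ − λ = 9.69 − 8.6 = 1.09/hr

Final: ρ = 0.8875; stable; margin = 1.09/hr


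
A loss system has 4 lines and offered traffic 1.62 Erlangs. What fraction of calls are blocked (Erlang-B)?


B(c,a) = (a^c/c!) / Σ_{k=0}^{c} a^k/k!
a^4/4! = 0.286978
Σ terms (k=0..4): 1.00000 + 1.62000 + 1.31220 + 0.70859 + 0.28698 = 4.927766
B = 0.286978/4.927766 = 0.058237

Final: 0.058237


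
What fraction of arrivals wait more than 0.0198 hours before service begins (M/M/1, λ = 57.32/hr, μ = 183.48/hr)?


ρ = 57.32/183.48 = 0.3124
P(Wq > t) = ρ·e^{−(μ−λ)t} = 0.3124·e^{−2.4980}
= 0.3124·0.082252 = 0.025696

Final: 0.025696


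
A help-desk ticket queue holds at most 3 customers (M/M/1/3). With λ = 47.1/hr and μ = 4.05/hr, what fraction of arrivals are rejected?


ρ = λ/μ = 47.1/4.05 = 11.6296
P_K = (1−ρ)ρ^K/(1−ρ^(K+1)) = (-10.6296·1572.887466)/(1 − 18292.098683)
= -16719.211216/-18291.098683 = 0.914063

Final: 0.914063


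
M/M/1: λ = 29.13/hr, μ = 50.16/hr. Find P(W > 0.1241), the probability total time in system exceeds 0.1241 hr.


W ~ Exponential(μ−λ) for M/M/1.
μ − λ = 50.16 − 29.13 = 21.0300
P(W > t) = e^{−(μ−λ)t} = e^{−2.6098} = 0.073548

Final: 0.073548


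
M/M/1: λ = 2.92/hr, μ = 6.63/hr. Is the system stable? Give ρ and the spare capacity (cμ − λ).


Total capacity cμ = 1·6.63 = 6.63/hr
ρ = λ/(cμ) = 2.92/6.63 = 0.4404
Stable ⇔ ρ < 1: YES
Spare capacity = cμ − λ = 6.63 − 2.92 = 3.71/hr

Final: ρ = 0.4404; stable; margin = 3.71/hr


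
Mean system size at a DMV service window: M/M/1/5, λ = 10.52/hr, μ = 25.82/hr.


ρ = 10.52/25.82 = 0.4074
L = ρ[1 − (K+1)ρ^K + Kρ^(K+1)] / [(1−ρ)(1−ρ^(K+1))]
Numerator: 0.4074·(1 − 6·0.011228 + 5·0.004575) = 0.389308
Denominator: (0.5926)·(0.995425) = 0.589853
L = 0.389308/0.589853 = 0.6600

Final: 0.6600


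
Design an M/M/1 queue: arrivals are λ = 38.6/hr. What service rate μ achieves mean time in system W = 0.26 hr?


W = 1/(μ−λ) ⇒ μ − λ = 1/W = 1/0.26 = 3.8462
μ = λ + 1/W = 38.6 + 3.8462 = 42.4462 per hr

Final: 42.4462 /hr


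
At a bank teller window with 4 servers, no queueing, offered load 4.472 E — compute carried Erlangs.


B(4,4.472) = 0.354252 (Erlang-B)
Carried load = a(1 − B) = 4.472·(1 − 0.354252) = 4.472·0.645748 = 2.8878 E

Final: 2.8878 Erlangs


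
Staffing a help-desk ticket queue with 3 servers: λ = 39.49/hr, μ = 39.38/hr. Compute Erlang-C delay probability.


a = λ/μ = 1.0028; ρ = a/3 = 0.3343
P₀ = 0.362576 (from M/M/c formula)
C(c,a) = [a^c/(c!(1−ρ))]·P₀ = [1.00840/(6·0.6657)]·0.362576
= 0.25245·0.362576 = 0.091534

Final: 0.091534


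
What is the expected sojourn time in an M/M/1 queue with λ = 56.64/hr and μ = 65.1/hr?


W = 1/(μ−λ) = 1/(65.1 − 56.64) = 1/8.46 = 0.1182 hr

Final: 0.1182 hr


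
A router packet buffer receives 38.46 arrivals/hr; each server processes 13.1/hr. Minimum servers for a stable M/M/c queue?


Stability requires cμ > λ ⇔ c > λ/μ.
λ/μ = 38.46/13.1 = 2.9359
Minimum integer c = ⌊2.9359⌋ + 1 = 3
Check: 3·13.1 = 39.30 > 38.46, while 2·13.1 = 26.20 ≤ 38.46

Final: 3 servers


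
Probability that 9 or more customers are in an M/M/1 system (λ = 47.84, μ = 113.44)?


ρ = 47.84/113.44 = 0.4217
P(N ≥ n) = ρ^n = 0.4217^9 = 0.0004219

Final: 0.0004219


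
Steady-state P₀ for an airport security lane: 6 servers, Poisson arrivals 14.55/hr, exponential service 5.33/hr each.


a = λ/μ = 14.55/5.33 = 2.7298; ρ = a/c = 0.4550
Σ_{k=0}^{5} a^k/k! (terms k=0..5) = 1.00000 + 2.72983 + 3.72599 + 3.39044 + 2.31383 + 1.26327 = 14.42337
Tail: a^6/(6!(1−ρ)) = 413.82308/(720·0.5450) = 1.05454
P₀ = 1/(14.42337 + 1.05454) = 1/15.47791 = 0.064608

Final: 0.064608


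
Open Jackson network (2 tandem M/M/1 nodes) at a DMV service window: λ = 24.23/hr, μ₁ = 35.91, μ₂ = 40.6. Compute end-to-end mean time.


Each node sees arrival rate λ = 24.23/hr (tandem ⇒ throughput preserved).
W₁ = 1/(μ₁−λ) = 1/(35.91−24.23) = 0.08562 hr
W₂ = 1/(μ₂−λ) = 1/(40.6−24.23) = 0.06109 hr
W_total = W₁ + W₂ = 0.08562 + 0.06109 = 0.14670 hr

Final: 0.14670 hr


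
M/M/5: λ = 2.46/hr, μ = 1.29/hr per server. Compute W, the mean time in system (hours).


a = 1.9070; ρ = 0.3814; P₀ = 0.147671
Lq = P₀·a^c·ρ/(c!(1−ρ)²) = 0.03093
Wq = Lq/λ = 0.03093/2.46 = 0.01257 hr
W = Wq + 1/μ = 0.01257 + 0.77519 = 0.78777 hr

Final: 0.78777 hr


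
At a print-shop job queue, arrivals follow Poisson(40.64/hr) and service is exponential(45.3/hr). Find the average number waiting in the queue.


ρ = 40.64/45.3 = 0.8971
Lq = ρ²/(1−ρ) = 0.8048/0.1029 = 7.8239

Final: 7.8239


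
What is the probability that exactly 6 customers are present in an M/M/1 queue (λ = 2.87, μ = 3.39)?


ρ = 2.87/3.39 = 0.8466
P_n = (1−ρ)·ρ^n = (1 − 0.8466)·0.8466^6 = 0.1534·0.368208 = 0.056480

Final: 0.056480


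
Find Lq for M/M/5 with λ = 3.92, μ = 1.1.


a = λ/μ = 3.5636; ρ = a/5 = 0.7127
P₀ = 0.023896
Lq = P₀·a^c·ρ / (c!·(1−ρ)²) = 0.023896·574.73403·0.7127/(120·0.08253)
= 0.98843

Final: 0.98843


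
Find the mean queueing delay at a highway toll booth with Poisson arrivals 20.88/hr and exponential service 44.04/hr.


ρ = 20.88/44.04 = 0.4741
Wq = ρ/(μ−λ) = 0.4741/(44.04 − 20.88) = 0.4741/23.16 = 0.02047 hr

Final: 0.02047 hr


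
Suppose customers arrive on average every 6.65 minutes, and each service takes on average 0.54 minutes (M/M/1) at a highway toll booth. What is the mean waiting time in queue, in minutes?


λ = 60/6.65 = 9.0226 /hr
μ = 60/0.54 = 111.1111 /hr
ρ = λ/μ = 9.0226/111.1111 = 0.08120
Wq = ρ/(μ−λ) = 0.08120/(111.1111−9.0226) = 0.0007954 hr
In minutes: 0.0007954·60 = 0.04773 min

Final: 0.04773 min


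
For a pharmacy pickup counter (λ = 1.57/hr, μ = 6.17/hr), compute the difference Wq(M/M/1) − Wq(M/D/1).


ρ = 1.57/6.17 = 0.2545
Wq(M/M/1) = ρ/(μ−λ) = 0.2545/4.60 = 0.05532 hr
Wq(M/D/1) = ρ/(2(μ−λ)) = 0.02766 hr
Savings = 0.05532 − 0.02766 = 0.02766 hr

Final: 0.02766 hr


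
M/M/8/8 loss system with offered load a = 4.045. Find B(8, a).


B(c,a) = (a^c/c!) / Σ_{k=0}^{c} a^k/k!
a^8/8! = 1.777574
Σ terms (k=0..8): 1.00000 + 4.04500 + 8.18101 + 11.03073 + 11.15483 + 9.02426 + 6.08385 + 3.51560 + 1.77757 = 55.812851
B = 1.777574/55.812851 = 0.031849

Final: 0.031849


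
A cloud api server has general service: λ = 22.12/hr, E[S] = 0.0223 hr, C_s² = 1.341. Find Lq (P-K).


ρ = λ·E[S] = 22.12·0.0223 = 0.4933
Lq = ρ²(1+C_s²)/(2(1−ρ)) = 0.2433·(1+1.341)/(2·0.5067)
= 0.2433·2.3410/1.0134 = 0.56206

Final: 0.56206


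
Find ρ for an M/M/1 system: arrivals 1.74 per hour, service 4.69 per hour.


ρ = λ/μ = 1.74/4.69 = 0.3710

Final: 0.3710


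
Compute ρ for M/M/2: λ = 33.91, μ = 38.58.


ρ = λ/(cμ) = 33.91/(2·38.58) = 33.91/77.16 = 0.4395

Final: 0.4395


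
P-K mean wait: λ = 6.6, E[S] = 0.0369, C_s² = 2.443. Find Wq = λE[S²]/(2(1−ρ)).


ρ = λ·E[S] = 6.6·0.0369 = 0.2435
E[S²] = E[S]²(1+C_s²) = 0.0369²·(1+2.443) = 0.004688
Wq = λ·E[S²]/(2(1−ρ)) = 6.6·0.004688/(2·0.7565) = 0.02045 hr

Final: 0.02045 hr


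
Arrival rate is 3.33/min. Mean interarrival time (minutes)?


Mean interarrival time = 1/λ = 1/3.33 minute = 0.30030 minute
In minutes: 0.30030 × 1 = 0.3003 min

Final: 0.3003 min


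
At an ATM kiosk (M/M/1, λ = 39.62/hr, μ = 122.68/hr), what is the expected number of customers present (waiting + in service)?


ρ = λ/μ = 39.62/122.68 = 0.3230
L = ρ/(1−ρ) = 0.3230/(1 − 0.3230) = 0.3230/0.6770 = 0.4770

Final: 0.4770


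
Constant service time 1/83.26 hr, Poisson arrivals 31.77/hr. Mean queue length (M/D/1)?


ρ = 31.77/83.26 = 0.3816
M/D/1: Lq = ρ²/(2(1−ρ)) = 0.1456/(2·0.6184) = 0.11772

Final: 0.11772


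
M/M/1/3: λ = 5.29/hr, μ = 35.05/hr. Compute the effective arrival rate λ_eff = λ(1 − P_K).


ρ = 0.1509; P_K = (1−ρ)ρ^3/(1−ρ^4) = 0.002921
λ_eff = λ(1 − P_K) = 5.29·(1 − 0.002921) = 5.29·0.997079 = 5.2745 /hr

Final: 5.2745 /hr


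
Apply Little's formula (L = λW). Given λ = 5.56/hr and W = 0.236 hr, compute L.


L = λW = 5.56·0.236 = 1.3122

Final: 1.3122


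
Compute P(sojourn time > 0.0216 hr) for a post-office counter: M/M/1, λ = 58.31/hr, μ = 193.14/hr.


W ~ Exponential(μ−λ) for M/M/1.
μ − λ = 193.14 − 58.31 = 134.8300
P(W > t) = e^{−(μ−λ)t} = e^{−2.9123} = 0.054349

Final: 0.054349


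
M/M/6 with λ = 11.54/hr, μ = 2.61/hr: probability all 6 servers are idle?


a = λ/μ = 11.54/2.61 = 4.4215; ρ = a/c = 0.7369
Σ_{k=0}^{5} a^k/k! (terms k=0..5) = 1.00000 + 4.42146 + 9.77464 + 14.40604 + 15.92392 + 14.08138 = 59.60743
Tail: a^6/(6!(1−ρ)) = 7471.22488/(720·0.2631) = 39.44154
P₀ = 1/(59.60743 + 39.44154) = 1/99.04897 = 0.010096

Final: 0.010096


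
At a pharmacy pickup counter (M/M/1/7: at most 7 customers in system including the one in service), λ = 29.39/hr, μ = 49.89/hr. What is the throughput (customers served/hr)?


ρ = 0.5891; P_K = (1−ρ)ρ^7/(1−ρ^8) = 0.010266
λ_eff = λ(1 − P_K) = 29.39·(1 − 0.010266) = 29.39·0.989734 = 29.0883 /hr

Final: 29.0883 /hr


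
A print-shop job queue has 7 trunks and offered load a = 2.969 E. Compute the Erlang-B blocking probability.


B(c,a) = (a^c/c!) / Σ_{k=0}^{c} a^k/k!
a^7/7! = 0.403497
Σ terms (k=0..7): 1.00000 + 2.96900 + 4.40748 + 4.36194 + 3.23765 + 1.92252 + 0.95132 + 0.40350 = 19.253401
B = 0.403497/19.253401 = 0.020957

Final: 0.020957


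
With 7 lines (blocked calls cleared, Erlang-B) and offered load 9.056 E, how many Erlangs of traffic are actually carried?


B(7,9.056) = 0.364397 (Erlang-B)
Carried load = a(1 − B) = 9.056·(1 − 0.364397) = 9.056·0.635603 = 5.7560 E

Final: 5.7560 Erlangs


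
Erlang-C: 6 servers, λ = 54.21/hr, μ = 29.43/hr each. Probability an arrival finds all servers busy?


a = λ/μ = 1.8420; ρ = a/6 = 0.3070
P₀ = 0.158359 (from M/M/c formula)
C(c,a) = [a^c/(c!(1−ρ))]·P₀ = [39.06024/(720·0.6930)]·0.158359
= 0.07828·0.158359 = 0.012397

Final: 0.012397


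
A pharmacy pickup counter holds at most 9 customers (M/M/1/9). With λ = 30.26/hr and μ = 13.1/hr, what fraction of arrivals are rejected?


ρ = λ/μ = 30.26/13.1 = 2.3099
P_K = (1−ρ)ρ^K/(1−ρ^(K+1)) = (-1.3099·1872.313860)/(1 − 4324.902092)
= -2452.588232/-4323.902092 = 0.567216

Final: 0.567216


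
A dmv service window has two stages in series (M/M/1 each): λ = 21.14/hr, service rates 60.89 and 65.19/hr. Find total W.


Each node sees arrival rate λ = 21.14/hr (tandem ⇒ throughput preserved).
W₁ = 1/(μ₁−λ) = 1/(60.89−21.14) = 0.02516 hr
W₂ = 1/(μ₂−λ) = 1/(65.19−21.14) = 0.02270 hr
W_total = W₁ + W₂ = 0.02516 + 0.02270 = 0.04786 hr

Final: 0.04786 hr


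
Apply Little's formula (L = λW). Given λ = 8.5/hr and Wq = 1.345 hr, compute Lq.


Lq = λWq = 8.5·1.345 = 11.4325

Final: 11.4325


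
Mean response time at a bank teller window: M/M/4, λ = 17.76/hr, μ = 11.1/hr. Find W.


a = 1.6000; ρ = 0.4000; P₀ = 0.199291
Lq = P₀·a^c·ρ/(c!(1−ρ)²) = 0.06047
Wq = Lq/λ = 0.06047/17.76 = 0.003405 hr
W = Wq + 1/μ = 0.003405 + 0.09009 = 0.09349 hr

Final: 0.09349 hr


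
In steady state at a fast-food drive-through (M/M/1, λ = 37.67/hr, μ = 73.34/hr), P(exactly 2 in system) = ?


ρ = 37.67/73.34 = 0.5136
P_n = (1−ρ)·ρ^n = (1 − 0.5136)·0.5136^2 = 0.4864·0.263821 = 0.128313

Final: 0.128313


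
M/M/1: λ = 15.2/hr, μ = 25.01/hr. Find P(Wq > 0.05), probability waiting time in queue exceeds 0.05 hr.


ρ = 15.2/25.01 = 0.6078
P(Wq > t) = ρ·e^{−(μ−λ)t} = 0.6078·e^{−0.4905}
= 0.6078·0.612320 = 0.372142

Final: 0.372142


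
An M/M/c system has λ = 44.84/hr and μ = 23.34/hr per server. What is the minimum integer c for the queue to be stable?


Stability requires cμ > λ ⇔ c > λ/μ.
λ/μ = 44.84/23.34 = 1.9212
Minimum integer c = ⌊1.9212⌋ + 1 = 2
Check: 2·23.34 = 46.68 > 44.84, while 1·23.34 = 23.34 ≤ 44.84

Final: 2 servers


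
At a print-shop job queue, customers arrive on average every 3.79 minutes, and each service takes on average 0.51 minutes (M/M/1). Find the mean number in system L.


λ = 60/3.79 = 15.8311 /hr
μ = 60/0.51 = 117.6471 /hr
ρ = λ/μ = 15.8311/117.6471 = 0.1346
L = ρ/(1−ρ) = 0.1346/0.8654 = 0.1555

Final: 0.1555


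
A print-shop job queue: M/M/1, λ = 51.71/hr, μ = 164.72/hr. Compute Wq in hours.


ρ = 51.71/164.72 = 0.3139
Wq = ρ/(μ−λ) = 0.3139/(164.72 − 51.71) = 0.3139/113.01 = 0.002778 hr

Final: 0.002778 hr


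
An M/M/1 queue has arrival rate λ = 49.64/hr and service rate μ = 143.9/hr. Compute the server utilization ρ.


ρ = λ/μ = 49.64/143.9 = 0.3450

Final: 0.3450


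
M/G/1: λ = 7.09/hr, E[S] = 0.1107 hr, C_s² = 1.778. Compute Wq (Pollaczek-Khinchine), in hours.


ρ = λ·E[S] = 7.09·0.1107 = 0.7849
E[S²] = E[S]²(1+C_s²) = 0.1107²·(1+1.778) = 0.034043
Wq = λ·E[S²]/(2(1−ρ)) = 7.09·0.034043/(2·0.2151) = 0.56096 hr

Final: 0.56096 hr


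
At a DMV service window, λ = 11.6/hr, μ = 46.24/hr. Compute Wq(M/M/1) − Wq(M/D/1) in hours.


ρ = 11.6/46.24 = 0.2509
Wq(M/M/1) = ρ/(μ−λ) = 0.2509/34.64 = 0.007242 hr
Wq(M/D/1) = ρ/(2(μ−λ)) = 0.003621 hr
Savings = 0.007242 − 0.003621 = 0.003621 hr

Final: 0.003621 hr


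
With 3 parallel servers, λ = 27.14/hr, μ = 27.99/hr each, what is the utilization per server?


ρ = λ/(cμ) = 27.14/(3·27.99) = 27.14/83.97 = 0.3232

Final: 0.3232


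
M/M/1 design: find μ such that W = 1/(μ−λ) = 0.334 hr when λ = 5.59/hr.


W = 1/(μ−λ) ⇒ μ − λ = 1/W = 1/0.334 = 2.9940
μ = λ + 1/W = 5.59 + 2.9940 = 8.5840 per hr

Final: 8.5840 /hr


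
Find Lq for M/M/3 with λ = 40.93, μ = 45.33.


a = λ/μ = 0.9029; ρ = a/3 = 0.3010
P₀ = 0.402237
Lq = P₀·a^c·ρ / (c!·(1−ρ)²) = 0.402237·0.73615·0.3010/(6·0.48863)
= 0.03040

Final: 0.03040


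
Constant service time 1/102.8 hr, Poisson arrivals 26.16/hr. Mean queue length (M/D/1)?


ρ = 26.16/102.8 = 0.2545
M/D/1: Lq = ρ²/(2(1−ρ)) = 0.06476/(2·0.7455) = 0.04343

Final: 0.04343


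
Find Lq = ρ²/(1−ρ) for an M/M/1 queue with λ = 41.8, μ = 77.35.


ρ = 41.8/77.35 = 0.5404
Lq = ρ²/(1−ρ) = 0.2920/0.4596 = 0.6354

Final: 0.6354


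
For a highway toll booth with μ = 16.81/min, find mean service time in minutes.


Mean service time = 1/μ = 1/16.81 minute = 0.05949 minute
In minutes: 0.05949 × 1 = 0.05949 min

Final: 0.05949 min


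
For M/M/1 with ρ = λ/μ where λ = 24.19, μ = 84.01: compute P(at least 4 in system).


ρ = 24.19/84.01 = 0.2879
P(N ≥ n) = ρ^n = 0.2879^4 = 0.006874

Final: 0.006874


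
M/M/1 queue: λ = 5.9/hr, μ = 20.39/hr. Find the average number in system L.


ρ = λ/μ = 5.9/20.39 = 0.2894
L = ρ/(1−ρ) = 0.2894/(1 − 0.2894) = 0.2894/0.7106 = 0.4072

Final: 0.4072


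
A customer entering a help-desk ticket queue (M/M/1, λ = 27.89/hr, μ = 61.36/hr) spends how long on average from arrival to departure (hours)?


W = 1/(μ−λ) = 1/(61.36 − 27.89) = 1/33.47 = 0.02988 hr

Final: 0.02988 hr


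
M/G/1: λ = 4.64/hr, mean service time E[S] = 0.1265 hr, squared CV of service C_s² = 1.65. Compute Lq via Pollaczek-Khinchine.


ρ = λ·E[S] = 4.64·0.1265 = 0.5870
Lq = ρ²(1+C_s²)/(2(1−ρ)) = 0.3445·(1+1.65)/(2·0.4130)
= 0.3445·2.6500/0.8261 = 1.10520

Final: 1.10520


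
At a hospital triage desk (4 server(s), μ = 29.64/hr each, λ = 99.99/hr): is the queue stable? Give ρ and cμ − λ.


Total capacity cμ = 4·29.64 = 118.56/hr
ρ = λ/(cμ) = 99.99/118.56 = 0.8434
Stable ⇔ ρ < 1: YES
Spare capacity = cμ − λ = 118.56 − 99.99 = 18.57/hr

Final: ρ = 0.8434; stable; margin = 18.57/hr


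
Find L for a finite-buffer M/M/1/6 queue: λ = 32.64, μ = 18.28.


ρ = 32.64/18.28 = 1.7856
L = ρ[1 − (K+1)ρ^K + Kρ^(K+1)] / [(1−ρ)(1−ρ^(K+1))]
Numerator: 1.7856·(1 − 7·32.407367 + 6·57.865234) = 216.659303
Denominator: (-0.7856)·(-56.865234) = 44.670938
L = 216.659303/44.670938 = 4.8501

Final: 4.8501


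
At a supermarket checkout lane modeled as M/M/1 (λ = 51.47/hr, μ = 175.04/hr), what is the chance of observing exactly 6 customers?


ρ = 51.47/175.04 = 0.2940
P_n = (1−ρ)·ρ^n = (1 − 0.2940)·0.2940^6 = 0.7060·0.0006464 = 0.0004563

Final: 0.0004563


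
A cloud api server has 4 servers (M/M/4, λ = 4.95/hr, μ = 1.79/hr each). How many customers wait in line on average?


a = λ/μ = 2.7654; ρ = a/4 = 0.6913
P₀ = 0.052610
Lq = P₀·a^c·ρ / (c!·(1−ρ)²) = 0.052610·58.48018·0.6913/(24·0.09527)
= 0.93024

Final: 0.93024


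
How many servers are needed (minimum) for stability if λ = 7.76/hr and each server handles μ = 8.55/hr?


Stability requires cμ > λ ⇔ c > λ/μ.
λ/μ = 7.76/8.55 = 0.9076
Minimum integer c = ⌊0.9076⌋ + 1 = 1
Check: 1·8.55 = 8.55 > 7.76, while 0·8.55 = 0.00 ≤ 7.76

Final: 1 servers


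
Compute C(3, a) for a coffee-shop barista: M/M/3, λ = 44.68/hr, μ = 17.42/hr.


a = λ/μ = 2.5649; ρ = a/3 = 0.8550
P₀ = 0.038106 (from M/M/c formula)
C(c,a) = [a^c/(c!(1−ρ))]·P₀ = [16.87311/(6·0.1450)]·0.038106
= 19.38849·0.038106 = 0.738817

Final: 0.738817


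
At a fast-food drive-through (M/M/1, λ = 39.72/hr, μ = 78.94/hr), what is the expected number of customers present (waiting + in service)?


ρ = λ/μ = 39.72/78.94 = 0.5032
L = ρ/(1−ρ) = 0.5032/(1 − 0.5032) = 0.5032/0.4968 = 1.0127

Final: 1.0127


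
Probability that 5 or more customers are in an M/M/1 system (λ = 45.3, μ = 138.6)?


ρ = 45.3/138.6 = 0.3268
P(N ≥ n) = ρ^n = 0.3268^5 = 0.003730

Final: 0.003730


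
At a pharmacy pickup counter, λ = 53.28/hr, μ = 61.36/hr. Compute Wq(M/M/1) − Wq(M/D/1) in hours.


ρ = 53.28/61.36 = 0.8683
Wq(M/M/1) = ρ/(μ−λ) = 0.8683/8.08 = 0.10747 hr
Wq(M/D/1) = ρ/(2(μ−λ)) = 0.05373 hr
Savings = 0.10747 − 0.05373 = 0.05373 hr

Final: 0.05373 hr


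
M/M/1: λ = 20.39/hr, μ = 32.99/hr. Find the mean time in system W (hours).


W = 1/(μ−λ) = 1/(32.99 − 20.39) = 1/12.60 = 0.07937 hr

Final: 0.07937 hr


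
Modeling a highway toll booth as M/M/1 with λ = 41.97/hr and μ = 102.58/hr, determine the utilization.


ρ = λ/μ = 41.97/102.58 = 0.4091

Final: 0.4091


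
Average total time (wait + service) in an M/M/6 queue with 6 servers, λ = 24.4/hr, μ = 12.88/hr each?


a = 1.8944; ρ = 0.3157; P₀ = 0.150247
Lq = P₀·a^c·ρ/(c!(1−ρ)²) = 0.006504
Wq = Lq/λ = 0.006504/24.4 = 0.0002666 hr
W = Wq + 1/μ = 0.0002666 + 0.07764 = 0.07791 hr

Final: 0.07791 hr


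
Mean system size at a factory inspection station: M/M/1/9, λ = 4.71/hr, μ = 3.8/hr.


ρ = 4.71/3.8 = 1.2395
L = ρ[1 − (K+1)ρ^K + Kρ^(K+1)] / [(1−ρ)(1−ρ^(K+1))]
Numerator: 1.2395·(1 − 10·6.904557 + 9·8.558016) = 11.126235
Denominator: (-0.2395)·(-7.558016) = 1.809946
L = 11.126235/1.809946 = 6.1473

Final: 6.1473


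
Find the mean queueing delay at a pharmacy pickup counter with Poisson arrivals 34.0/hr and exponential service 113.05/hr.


ρ = 34.0/113.05 = 0.3008
Wq = ρ/(μ−λ) = 0.3008/(113.05 − 34.0) = 0.3008/79.05 = 0.003805 hr

Final: 0.003805 hr


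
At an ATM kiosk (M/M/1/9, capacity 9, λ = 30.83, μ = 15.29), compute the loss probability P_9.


ρ = λ/μ = 30.83/15.29 = 2.0164
P_K = (1−ρ)ρ^K/(1−ρ^(K+1)) = (-1.0164·550.927377)/(1 − 1110.862722)
= -559.935346/-1109.862722 = 0.504509

Final: 0.504509


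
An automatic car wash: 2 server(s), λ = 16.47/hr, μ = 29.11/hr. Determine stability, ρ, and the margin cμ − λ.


Total capacity cμ = 2·29.11 = 58.22/hr
ρ = λ/(cμ) = 16.47/58.22 = 0.2829
Stable ⇔ ρ < 1: YES
Spare capacity = cμ − λ = 58.22 − 16.47 = 41.75/hr

Final: ρ = 0.2829; stable; margin = 41.75/hr


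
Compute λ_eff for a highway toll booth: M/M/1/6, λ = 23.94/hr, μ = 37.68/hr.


ρ = 0.6354; P_K = (1−ρ)ρ^6/(1−ρ^7) = 0.025032
λ_eff = λ(1 − P_K) = 23.94·(1 − 0.025032) = 23.94·0.974968 = 23.3407 /hr

Final: 23.3407 /hr


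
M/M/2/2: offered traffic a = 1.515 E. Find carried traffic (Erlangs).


B(2,1.515) = 0.313332 (Erlang-B)
Carried load = a(1 − B) = 1.515·(1 − 0.313332) = 1.515·0.686668 = 1.0403 E

Final: 1.0403 Erlangs


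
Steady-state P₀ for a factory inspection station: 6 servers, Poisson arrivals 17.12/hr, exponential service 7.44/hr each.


a = λ/μ = 17.12/7.44 = 2.3011; ρ = a/c = 0.3835
Σ_{k=0}^{5} a^k/k! (terms k=0..5) = 1.00000 + 2.30108 + 2.64747 + 2.03068 + 1.16819 + 0.53762 = 9.68503
Tail: a^6/(6!(1−ρ)) = 148.45162/(720·0.6165) = 0.33445
P₀ = 1/(9.68503 + 0.33445) = 1/10.01948 = 0.099806

Final: 0.099806


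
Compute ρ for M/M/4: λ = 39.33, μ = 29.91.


ρ = λ/(cμ) = 39.33/(4·29.91) = 39.33/119.64 = 0.3287

Final: 0.3287


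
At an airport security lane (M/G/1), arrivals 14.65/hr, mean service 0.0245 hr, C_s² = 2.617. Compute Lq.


ρ = λ·E[S] = 14.65·0.0245 = 0.3589
Lq = ρ²(1+C_s²)/(2(1−ρ)) = 0.1288·(1+2.617)/(2·0.6411)
= 0.1288·3.6170/1.2821 = 0.36343

Final: 0.36343


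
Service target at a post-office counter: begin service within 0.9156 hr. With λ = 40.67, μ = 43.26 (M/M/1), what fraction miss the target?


ρ = 40.67/43.26 = 0.9401
P(Wq > t) = ρ·e^{−(μ−λ)t} = 0.9401·e^{−2.3714}
= 0.9401·0.093350 = 0.087761

Final: 0.087761


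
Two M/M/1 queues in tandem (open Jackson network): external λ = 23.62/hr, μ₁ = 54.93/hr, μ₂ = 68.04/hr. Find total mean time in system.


Each node sees arrival rate λ = 23.62/hr (tandem ⇒ throughput preserved).
W₁ = 1/(μ₁−λ) = 1/(54.93−23.62) = 0.03194 hr
W₂ = 1/(μ₂−λ) = 1/(68.04−23.62) = 0.02251 hr
W_total = W₁ + W₂ = 0.03194 + 0.02251 = 0.05445 hr

Final: 0.05445 hr


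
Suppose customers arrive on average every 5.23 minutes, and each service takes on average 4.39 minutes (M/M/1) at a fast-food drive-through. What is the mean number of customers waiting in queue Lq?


λ = 60/5.23 = 11.4723 /hr
μ = 60/4.39 = 13.6674 /hr
ρ = λ/μ = 11.4723/13.6674 = 0.8394
Lq = ρ²/(1−ρ) = 0.7046/0.1606 = 4.3868

Final: 4.3868


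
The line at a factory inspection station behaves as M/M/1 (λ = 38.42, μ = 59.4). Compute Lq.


ρ = 38.42/59.4 = 0.6468
Lq = ρ²/(1−ρ) = 0.4184/0.3532 = 1.1845

Final: 1.1845


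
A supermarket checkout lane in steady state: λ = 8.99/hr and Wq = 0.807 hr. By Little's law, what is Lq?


Lq = λWq = 8.99·0.807 = 7.2549

Final: 7.2549


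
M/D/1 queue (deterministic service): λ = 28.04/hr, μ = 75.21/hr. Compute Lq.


ρ = 28.04/75.21 = 0.3728
M/D/1: Lq = ρ²/(2(1−ρ)) = 0.1390/(2·0.6272) = 0.11081

Final: 0.11081


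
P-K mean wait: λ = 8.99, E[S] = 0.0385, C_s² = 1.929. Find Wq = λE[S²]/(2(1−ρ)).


ρ = λ·E[S] = 8.99·0.0385 = 0.3461
E[S²] = E[S]²(1+C_s²) = 0.0385²·(1+1.929) = 0.004342
Wq = λ·E[S²]/(2(1−ρ)) = 8.99·0.004342/(2·0.6539) = 0.02984 hr

Final: 0.02984 hr


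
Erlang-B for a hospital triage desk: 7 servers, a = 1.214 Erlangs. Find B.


B(c,a) = (a^c/c!) / Σ_{k=0}^{c} a^k/k!
a^7/7! = 0.0007711
Σ terms (k=0..7): 1.00000 + 1.21400 + 0.73690 + 0.29820 + 0.09050 + 0.02197 + 0.004446 + 0.0007711 = 3.366791
B = 0.0007711/3.366791 = 0.0002290

Final: 0.0002290


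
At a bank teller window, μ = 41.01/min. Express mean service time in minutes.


Mean service time = 1/μ = 1/41.01 minute = 0.02438 minute
In minutes: 0.02438 × 1 = 0.02438 min

Final: 0.02438 min


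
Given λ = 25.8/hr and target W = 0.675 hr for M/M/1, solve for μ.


W = 1/(μ−λ) ⇒ μ − λ = 1/W = 1/0.675 = 1.4815
μ = λ + 1/W = 25.8 + 1.4815 = 27.2815 per hr

Final: 27.2815 /hr


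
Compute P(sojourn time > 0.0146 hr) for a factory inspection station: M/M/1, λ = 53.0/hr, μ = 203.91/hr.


W ~ Exponential(μ−λ) for M/M/1.
μ − λ = 203.91 − 53.0 = 150.9100
P(W > t) = e^{−(μ−λ)t} = e^{−2.2033} = 0.110440

Final: 0.110440


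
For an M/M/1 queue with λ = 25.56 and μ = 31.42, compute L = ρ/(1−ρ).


ρ = λ/μ = 25.56/31.42 = 0.8135
L = ρ/(1−ρ) = 0.8135/(1 − 0.8135) = 0.8135/0.1865 = 4.3618

Final: 4.3618


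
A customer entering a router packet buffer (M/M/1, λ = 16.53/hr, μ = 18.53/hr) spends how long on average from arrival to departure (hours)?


W = 1/(μ−λ) = 1/(18.53 − 16.53) = 1/2.00 = 0.5000 hr

Final: 0.5000 hr


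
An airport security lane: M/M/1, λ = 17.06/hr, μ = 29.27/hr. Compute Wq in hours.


ρ = 17.06/29.27 = 0.5828
Wq = ρ/(μ−λ) = 0.5828/(29.27 − 17.06) = 0.5828/12.21 = 0.04774 hr

Final: 0.04774 hr


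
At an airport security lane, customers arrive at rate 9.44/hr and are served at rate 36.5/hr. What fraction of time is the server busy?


ρ = λ/μ = 9.44/36.5 = 0.2586

Final: 0.2586


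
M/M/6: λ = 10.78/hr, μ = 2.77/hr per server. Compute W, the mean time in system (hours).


a = 3.8917; ρ = 0.6486; P₀ = 0.018862
Lq = P₀·a^c·ρ/(c!(1−ρ)²) = 0.47810
Wq = Lq/λ = 0.47810/10.78 = 0.04435 hr
W = Wq + 1/μ = 0.04435 + 0.36101 = 0.40536 hr

Final: 0.40536 hr


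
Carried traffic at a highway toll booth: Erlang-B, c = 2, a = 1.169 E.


B(2,1.169) = 0.239556 (Erlang-B)
Carried load = a(1 − B) = 1.169·(1 − 0.239556) = 1.169·0.760444 = 0.8890 E

Final: 0.8890 Erlangs
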